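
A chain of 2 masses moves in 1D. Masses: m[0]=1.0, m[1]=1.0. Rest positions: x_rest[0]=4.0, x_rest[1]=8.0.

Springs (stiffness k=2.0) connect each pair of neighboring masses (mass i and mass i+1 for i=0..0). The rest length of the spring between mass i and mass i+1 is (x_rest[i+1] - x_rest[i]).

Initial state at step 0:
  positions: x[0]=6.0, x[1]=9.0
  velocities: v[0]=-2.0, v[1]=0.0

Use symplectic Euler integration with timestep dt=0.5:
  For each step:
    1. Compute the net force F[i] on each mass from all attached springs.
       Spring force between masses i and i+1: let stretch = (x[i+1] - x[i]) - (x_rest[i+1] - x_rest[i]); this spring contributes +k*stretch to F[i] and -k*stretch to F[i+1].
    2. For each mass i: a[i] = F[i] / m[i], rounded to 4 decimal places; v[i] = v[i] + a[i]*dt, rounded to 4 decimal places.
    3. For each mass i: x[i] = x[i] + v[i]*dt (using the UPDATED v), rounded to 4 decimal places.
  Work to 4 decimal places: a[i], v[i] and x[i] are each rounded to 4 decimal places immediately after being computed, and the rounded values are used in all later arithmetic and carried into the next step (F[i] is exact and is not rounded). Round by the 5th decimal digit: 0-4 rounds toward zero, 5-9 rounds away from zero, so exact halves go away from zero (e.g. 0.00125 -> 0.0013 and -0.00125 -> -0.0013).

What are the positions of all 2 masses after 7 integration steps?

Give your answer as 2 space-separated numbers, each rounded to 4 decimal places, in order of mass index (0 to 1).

Step 0: x=[6.0000 9.0000] v=[-2.0000 0.0000]
Step 1: x=[4.5000 9.5000] v=[-3.0000 1.0000]
Step 2: x=[3.5000 9.5000] v=[-2.0000 0.0000]
Step 3: x=[3.5000 8.5000] v=[0.0000 -2.0000]
Step 4: x=[4.0000 7.0000] v=[1.0000 -3.0000]
Step 5: x=[4.0000 6.0000] v=[0.0000 -2.0000]
Step 6: x=[3.0000 6.0000] v=[-2.0000 0.0000]
Step 7: x=[1.5000 6.5000] v=[-3.0000 1.0000]

Answer: 1.5000 6.5000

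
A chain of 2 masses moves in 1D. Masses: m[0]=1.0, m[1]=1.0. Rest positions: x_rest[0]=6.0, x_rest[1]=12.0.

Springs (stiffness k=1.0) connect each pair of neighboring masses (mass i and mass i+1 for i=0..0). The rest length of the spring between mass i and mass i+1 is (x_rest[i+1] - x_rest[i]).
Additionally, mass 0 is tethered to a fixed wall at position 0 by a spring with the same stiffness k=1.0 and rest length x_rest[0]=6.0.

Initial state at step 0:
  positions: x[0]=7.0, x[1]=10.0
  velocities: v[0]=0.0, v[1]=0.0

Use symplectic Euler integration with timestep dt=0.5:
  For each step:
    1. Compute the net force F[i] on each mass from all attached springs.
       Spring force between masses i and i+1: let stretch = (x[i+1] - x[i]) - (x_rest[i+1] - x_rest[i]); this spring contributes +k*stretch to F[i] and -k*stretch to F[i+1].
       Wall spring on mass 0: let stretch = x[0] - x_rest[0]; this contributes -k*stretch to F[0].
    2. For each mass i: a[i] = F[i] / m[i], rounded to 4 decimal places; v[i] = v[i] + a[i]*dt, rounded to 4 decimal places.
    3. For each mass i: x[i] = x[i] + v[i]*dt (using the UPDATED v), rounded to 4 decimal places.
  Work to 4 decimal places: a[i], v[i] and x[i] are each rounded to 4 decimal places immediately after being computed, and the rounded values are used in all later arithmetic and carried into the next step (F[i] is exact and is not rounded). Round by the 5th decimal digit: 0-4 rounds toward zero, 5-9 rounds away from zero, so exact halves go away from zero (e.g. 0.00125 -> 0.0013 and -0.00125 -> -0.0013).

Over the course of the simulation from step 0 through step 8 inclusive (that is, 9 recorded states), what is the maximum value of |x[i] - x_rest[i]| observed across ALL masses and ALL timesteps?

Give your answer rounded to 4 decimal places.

Step 0: x=[7.0000 10.0000] v=[0.0000 0.0000]
Step 1: x=[6.0000 10.7500] v=[-2.0000 1.5000]
Step 2: x=[4.6875 11.8125] v=[-2.6250 2.1250]
Step 3: x=[3.9844 12.5938] v=[-1.4063 1.5625]
Step 4: x=[4.4375 12.7227] v=[0.9062 0.2578]
Step 5: x=[5.8526 12.2803] v=[2.8301 -0.8848]
Step 6: x=[7.4115 11.7310] v=[3.1177 -1.0987]
Step 7: x=[8.1974 11.6018] v=[1.5717 -0.2585]
Step 8: x=[7.7850 12.1215] v=[-0.8248 1.0393]
Max displacement = 2.1974

Answer: 2.1974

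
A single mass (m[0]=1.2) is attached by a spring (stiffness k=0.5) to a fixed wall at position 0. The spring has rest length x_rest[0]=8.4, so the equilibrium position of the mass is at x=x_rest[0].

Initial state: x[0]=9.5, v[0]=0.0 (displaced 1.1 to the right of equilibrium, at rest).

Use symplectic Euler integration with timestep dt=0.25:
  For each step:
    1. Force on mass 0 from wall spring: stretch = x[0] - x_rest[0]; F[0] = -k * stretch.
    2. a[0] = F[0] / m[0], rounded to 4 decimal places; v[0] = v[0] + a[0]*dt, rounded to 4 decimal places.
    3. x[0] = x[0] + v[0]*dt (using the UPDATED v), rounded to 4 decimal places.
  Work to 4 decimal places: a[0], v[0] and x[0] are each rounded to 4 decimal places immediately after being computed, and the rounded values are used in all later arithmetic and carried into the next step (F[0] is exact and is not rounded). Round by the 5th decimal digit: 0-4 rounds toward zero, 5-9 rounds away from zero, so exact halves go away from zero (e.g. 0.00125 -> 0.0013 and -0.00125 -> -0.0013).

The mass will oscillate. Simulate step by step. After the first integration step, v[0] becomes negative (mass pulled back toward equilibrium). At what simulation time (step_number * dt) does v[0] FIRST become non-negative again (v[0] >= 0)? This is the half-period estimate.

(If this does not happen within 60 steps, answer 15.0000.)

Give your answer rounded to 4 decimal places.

Answer: 5.0000

Derivation:
Step 0: x=[9.5000] v=[0.0000]
Step 1: x=[9.4714] v=[-0.1146]
Step 2: x=[9.4149] v=[-0.2262]
Step 3: x=[9.3319] v=[-0.3319]
Step 4: x=[9.2247] v=[-0.4290]
Step 5: x=[9.0960] v=[-0.5149]
Step 6: x=[8.9492] v=[-0.5874]
Step 7: x=[8.7881] v=[-0.6446]
Step 8: x=[8.6169] v=[-0.6850]
Step 9: x=[8.4400] v=[-0.7076]
Step 10: x=[8.2621] v=[-0.7118]
Step 11: x=[8.0878] v=[-0.6974]
Step 12: x=[7.9216] v=[-0.6649]
Step 13: x=[7.7678] v=[-0.6151]
Step 14: x=[7.6305] v=[-0.5493]
Step 15: x=[7.5132] v=[-0.4692]
Step 16: x=[7.4190] v=[-0.3768]
Step 17: x=[7.3504] v=[-0.2746]
Step 18: x=[7.3091] v=[-0.1653]
Step 19: x=[7.2962] v=[-0.0517]
Step 20: x=[7.3120] v=[0.0633]
First v>=0 after going negative at step 20, time=5.0000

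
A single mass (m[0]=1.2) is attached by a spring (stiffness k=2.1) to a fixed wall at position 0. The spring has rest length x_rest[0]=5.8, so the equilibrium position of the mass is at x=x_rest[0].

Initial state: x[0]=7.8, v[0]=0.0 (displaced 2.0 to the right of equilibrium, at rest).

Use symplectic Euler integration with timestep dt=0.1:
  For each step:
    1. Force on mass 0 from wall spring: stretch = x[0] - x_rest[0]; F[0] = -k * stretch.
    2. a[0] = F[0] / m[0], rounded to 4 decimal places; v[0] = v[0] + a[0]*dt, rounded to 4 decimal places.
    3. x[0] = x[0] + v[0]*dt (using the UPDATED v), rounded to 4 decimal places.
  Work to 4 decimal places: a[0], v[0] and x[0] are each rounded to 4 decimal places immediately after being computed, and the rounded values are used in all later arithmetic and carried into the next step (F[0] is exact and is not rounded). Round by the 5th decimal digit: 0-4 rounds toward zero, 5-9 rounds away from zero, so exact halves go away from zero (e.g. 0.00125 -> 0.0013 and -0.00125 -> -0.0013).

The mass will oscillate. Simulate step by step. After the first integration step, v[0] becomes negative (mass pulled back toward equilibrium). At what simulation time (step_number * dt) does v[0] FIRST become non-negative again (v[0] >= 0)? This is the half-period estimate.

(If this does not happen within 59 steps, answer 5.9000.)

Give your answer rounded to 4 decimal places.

Step 0: x=[7.8000] v=[0.0000]
Step 1: x=[7.7650] v=[-0.3500]
Step 2: x=[7.6956] v=[-0.6939]
Step 3: x=[7.5930] v=[-1.0256]
Step 4: x=[7.4591] v=[-1.3394]
Step 5: x=[7.2961] v=[-1.6297]
Step 6: x=[7.1070] v=[-1.8915]
Step 7: x=[6.8950] v=[-2.1202]
Step 8: x=[6.6638] v=[-2.3118]
Step 9: x=[6.4175] v=[-2.4630]
Step 10: x=[6.1604] v=[-2.5711]
Step 11: x=[5.8970] v=[-2.6342]
Step 12: x=[5.6319] v=[-2.6512]
Step 13: x=[5.3697] v=[-2.6218]
Step 14: x=[5.1151] v=[-2.5465]
Step 15: x=[4.8724] v=[-2.4266]
Step 16: x=[4.6460] v=[-2.2643]
Step 17: x=[4.4398] v=[-2.0624]
Step 18: x=[4.2574] v=[-1.8244]
Step 19: x=[4.1020] v=[-1.5544]
Step 20: x=[3.9763] v=[-1.2573]
Step 21: x=[3.8825] v=[-0.9382]
Step 22: x=[3.8222] v=[-0.6026]
Step 23: x=[3.7966] v=[-0.2565]
Step 24: x=[3.8060] v=[0.0941]
First v>=0 after going negative at step 24, time=2.4000

Answer: 2.4000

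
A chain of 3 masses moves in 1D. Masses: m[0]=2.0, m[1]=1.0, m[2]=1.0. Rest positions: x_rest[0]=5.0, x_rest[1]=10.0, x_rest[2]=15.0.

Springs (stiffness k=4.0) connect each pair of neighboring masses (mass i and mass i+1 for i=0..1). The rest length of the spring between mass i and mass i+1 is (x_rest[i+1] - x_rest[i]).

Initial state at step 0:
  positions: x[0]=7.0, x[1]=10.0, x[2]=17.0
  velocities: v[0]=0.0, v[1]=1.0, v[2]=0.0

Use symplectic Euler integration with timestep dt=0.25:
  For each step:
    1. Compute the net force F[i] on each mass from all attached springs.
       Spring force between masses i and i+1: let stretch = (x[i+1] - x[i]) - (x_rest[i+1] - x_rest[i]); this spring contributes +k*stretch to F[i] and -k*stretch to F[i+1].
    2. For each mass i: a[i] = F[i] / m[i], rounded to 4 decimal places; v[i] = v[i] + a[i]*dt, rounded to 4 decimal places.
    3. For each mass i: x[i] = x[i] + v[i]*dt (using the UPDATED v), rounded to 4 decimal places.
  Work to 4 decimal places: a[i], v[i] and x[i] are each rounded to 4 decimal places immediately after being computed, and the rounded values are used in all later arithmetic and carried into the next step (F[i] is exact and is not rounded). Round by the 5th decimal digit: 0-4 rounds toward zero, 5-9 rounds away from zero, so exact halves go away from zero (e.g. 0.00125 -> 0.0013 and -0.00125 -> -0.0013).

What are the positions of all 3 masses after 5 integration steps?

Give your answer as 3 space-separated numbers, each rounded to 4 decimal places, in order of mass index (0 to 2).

Answer: 6.6813 11.6514 17.2363

Derivation:
Step 0: x=[7.0000 10.0000 17.0000] v=[0.0000 1.0000 0.0000]
Step 1: x=[6.7500 11.2500 16.5000] v=[-1.0000 5.0000 -2.0000]
Step 2: x=[6.4375 12.6875 15.9375] v=[-1.2500 5.7500 -2.2500]
Step 3: x=[6.2813 13.3750 15.8125] v=[-0.6250 2.7500 -0.5000]
Step 4: x=[6.3868 12.8985 16.3281] v=[0.4219 -1.9062 2.0625]
Step 5: x=[6.6813 11.6514 17.2363] v=[1.1778 -4.9883 3.6329]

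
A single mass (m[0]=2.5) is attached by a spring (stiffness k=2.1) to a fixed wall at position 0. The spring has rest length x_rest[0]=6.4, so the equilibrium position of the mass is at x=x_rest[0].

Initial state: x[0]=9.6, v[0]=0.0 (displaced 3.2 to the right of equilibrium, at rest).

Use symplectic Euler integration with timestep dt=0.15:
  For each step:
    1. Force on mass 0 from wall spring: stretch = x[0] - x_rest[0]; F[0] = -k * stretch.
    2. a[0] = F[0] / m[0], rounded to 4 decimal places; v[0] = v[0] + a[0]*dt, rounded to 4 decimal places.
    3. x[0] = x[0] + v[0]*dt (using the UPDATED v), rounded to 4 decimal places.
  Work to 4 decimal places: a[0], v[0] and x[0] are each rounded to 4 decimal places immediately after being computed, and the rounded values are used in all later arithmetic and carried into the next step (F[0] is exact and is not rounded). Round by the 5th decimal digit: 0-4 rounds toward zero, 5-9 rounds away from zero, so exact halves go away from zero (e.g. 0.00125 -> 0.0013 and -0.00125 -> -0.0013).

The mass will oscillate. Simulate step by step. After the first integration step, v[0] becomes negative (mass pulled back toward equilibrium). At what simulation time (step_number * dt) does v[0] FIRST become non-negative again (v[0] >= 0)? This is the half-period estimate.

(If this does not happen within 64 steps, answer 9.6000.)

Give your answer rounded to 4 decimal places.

Answer: 3.4500

Derivation:
Step 0: x=[9.6000] v=[0.0000]
Step 1: x=[9.5395] v=[-0.4032]
Step 2: x=[9.4197] v=[-0.7988]
Step 3: x=[9.2428] v=[-1.1793]
Step 4: x=[9.0122] v=[-1.5375]
Step 5: x=[8.7322] v=[-1.8666]
Step 6: x=[8.4081] v=[-2.1605]
Step 7: x=[8.0461] v=[-2.4135]
Step 8: x=[7.6530] v=[-2.6209]
Step 9: x=[7.2362] v=[-2.7788]
Step 10: x=[6.8036] v=[-2.8842]
Step 11: x=[6.3633] v=[-2.9351]
Step 12: x=[5.9237] v=[-2.9305]
Step 13: x=[5.4931] v=[-2.8705]
Step 14: x=[5.0797] v=[-2.7562]
Step 15: x=[4.6912] v=[-2.5898]
Step 16: x=[4.3350] v=[-2.3745]
Step 17: x=[4.0179] v=[-2.1143]
Step 18: x=[3.7458] v=[-1.8142]
Step 19: x=[3.5238] v=[-1.4798]
Step 20: x=[3.3562] v=[-1.1174]
Step 21: x=[3.2461] v=[-0.7339]
Step 22: x=[3.1956] v=[-0.3365]
Step 23: x=[3.2057] v=[0.0673]
First v>=0 after going negative at step 23, time=3.4500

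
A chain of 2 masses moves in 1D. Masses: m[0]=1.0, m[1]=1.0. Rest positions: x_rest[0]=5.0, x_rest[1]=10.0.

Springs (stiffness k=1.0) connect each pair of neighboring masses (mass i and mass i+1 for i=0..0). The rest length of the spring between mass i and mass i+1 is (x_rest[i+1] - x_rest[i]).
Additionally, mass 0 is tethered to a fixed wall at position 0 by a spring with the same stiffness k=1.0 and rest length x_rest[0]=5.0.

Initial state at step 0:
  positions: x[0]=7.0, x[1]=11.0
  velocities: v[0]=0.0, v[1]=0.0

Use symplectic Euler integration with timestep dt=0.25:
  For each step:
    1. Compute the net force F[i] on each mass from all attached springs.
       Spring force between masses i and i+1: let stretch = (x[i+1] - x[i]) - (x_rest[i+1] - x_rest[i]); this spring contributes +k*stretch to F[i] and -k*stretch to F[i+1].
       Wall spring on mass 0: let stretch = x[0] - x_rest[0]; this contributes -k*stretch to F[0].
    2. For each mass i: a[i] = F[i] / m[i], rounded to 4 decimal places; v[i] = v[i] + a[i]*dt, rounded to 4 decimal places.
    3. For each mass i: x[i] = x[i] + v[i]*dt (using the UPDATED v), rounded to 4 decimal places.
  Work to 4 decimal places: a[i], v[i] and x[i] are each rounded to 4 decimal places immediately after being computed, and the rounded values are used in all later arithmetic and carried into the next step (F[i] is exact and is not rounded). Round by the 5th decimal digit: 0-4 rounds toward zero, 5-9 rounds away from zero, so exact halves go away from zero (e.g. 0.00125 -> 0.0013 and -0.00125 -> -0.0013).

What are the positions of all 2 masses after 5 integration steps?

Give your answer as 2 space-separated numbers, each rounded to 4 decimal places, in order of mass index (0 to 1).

Answer: 5.0279 11.4621

Derivation:
Step 0: x=[7.0000 11.0000] v=[0.0000 0.0000]
Step 1: x=[6.8125 11.0625] v=[-0.7500 0.2500]
Step 2: x=[6.4649 11.1719] v=[-1.3906 0.4375]
Step 3: x=[6.0074 11.2996] v=[-1.8301 0.5108]
Step 4: x=[5.5052 11.4091] v=[-2.0089 0.4378]
Step 5: x=[5.0279 11.4621] v=[-1.9092 0.2118]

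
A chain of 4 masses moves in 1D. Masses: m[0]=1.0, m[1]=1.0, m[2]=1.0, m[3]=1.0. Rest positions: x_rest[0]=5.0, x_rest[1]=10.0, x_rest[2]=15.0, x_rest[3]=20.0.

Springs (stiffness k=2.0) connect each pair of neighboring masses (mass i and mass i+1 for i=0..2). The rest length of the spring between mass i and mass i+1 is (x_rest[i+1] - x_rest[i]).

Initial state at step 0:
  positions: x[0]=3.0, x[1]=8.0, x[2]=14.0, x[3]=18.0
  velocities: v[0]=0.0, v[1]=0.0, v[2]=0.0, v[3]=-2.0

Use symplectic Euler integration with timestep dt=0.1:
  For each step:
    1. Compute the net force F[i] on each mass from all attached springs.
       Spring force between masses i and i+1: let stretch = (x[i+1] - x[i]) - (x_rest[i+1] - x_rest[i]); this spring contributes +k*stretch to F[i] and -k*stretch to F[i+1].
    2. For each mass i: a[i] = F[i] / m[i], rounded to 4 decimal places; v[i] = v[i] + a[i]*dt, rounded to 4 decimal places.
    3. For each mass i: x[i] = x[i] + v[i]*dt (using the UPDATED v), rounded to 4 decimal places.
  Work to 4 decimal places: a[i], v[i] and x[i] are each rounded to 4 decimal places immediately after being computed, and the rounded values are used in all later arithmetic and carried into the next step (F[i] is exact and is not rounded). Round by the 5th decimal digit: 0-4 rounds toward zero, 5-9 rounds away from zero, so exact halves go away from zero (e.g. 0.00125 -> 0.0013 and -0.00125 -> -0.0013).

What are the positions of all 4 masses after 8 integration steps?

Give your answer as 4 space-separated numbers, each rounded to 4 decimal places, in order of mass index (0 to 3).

Answer: 3.0666 8.4176 12.7184 17.1973

Derivation:
Step 0: x=[3.0000 8.0000 14.0000 18.0000] v=[0.0000 0.0000 0.0000 -2.0000]
Step 1: x=[3.0000 8.0200 13.9600 17.8200] v=[0.0000 0.2000 -0.4000 -1.8000]
Step 2: x=[3.0004 8.0584 13.8784 17.6628] v=[0.0040 0.3840 -0.8160 -1.5720]
Step 3: x=[3.0020 8.1120 13.7561 17.5299] v=[0.0156 0.5364 -1.2231 -1.3289]
Step 4: x=[3.0058 8.1763 13.5964 17.4215] v=[0.0376 0.6432 -1.5972 -1.0837]
Step 5: x=[3.0130 8.2456 13.4048 17.3366] v=[0.0717 0.6931 -1.9162 -0.8487]
Step 6: x=[3.0248 8.3134 13.1886 17.2731] v=[0.1182 0.6784 -2.1617 -0.6351]
Step 7: x=[3.0424 8.3730 12.9566 17.2279] v=[0.1759 0.5957 -2.3198 -0.4520]
Step 8: x=[3.0666 8.4176 12.7184 17.1973] v=[0.2420 0.4463 -2.3823 -0.3063]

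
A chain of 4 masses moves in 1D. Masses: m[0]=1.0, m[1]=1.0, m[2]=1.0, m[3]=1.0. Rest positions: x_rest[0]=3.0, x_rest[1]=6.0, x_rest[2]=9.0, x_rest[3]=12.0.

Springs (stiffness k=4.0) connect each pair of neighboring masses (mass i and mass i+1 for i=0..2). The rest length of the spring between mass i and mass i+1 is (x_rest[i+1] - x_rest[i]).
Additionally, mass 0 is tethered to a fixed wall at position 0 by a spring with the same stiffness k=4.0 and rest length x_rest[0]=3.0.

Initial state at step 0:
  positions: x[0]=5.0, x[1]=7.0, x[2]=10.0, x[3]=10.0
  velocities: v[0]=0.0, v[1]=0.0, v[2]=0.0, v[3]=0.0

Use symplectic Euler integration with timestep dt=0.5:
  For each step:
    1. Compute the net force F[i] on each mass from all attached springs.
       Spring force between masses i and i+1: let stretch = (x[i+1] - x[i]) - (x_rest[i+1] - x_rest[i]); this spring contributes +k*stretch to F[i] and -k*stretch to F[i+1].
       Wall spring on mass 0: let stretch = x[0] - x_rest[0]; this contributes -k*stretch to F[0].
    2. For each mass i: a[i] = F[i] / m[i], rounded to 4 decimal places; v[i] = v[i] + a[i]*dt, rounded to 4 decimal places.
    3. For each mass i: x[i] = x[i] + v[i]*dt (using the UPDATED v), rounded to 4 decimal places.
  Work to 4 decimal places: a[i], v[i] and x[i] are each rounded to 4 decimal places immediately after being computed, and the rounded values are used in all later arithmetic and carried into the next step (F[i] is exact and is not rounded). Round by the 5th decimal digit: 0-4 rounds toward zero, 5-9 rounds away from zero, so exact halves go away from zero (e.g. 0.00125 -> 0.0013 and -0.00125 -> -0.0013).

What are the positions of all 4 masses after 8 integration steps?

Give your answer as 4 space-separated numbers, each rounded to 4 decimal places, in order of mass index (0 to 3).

Answer: 1.0000 5.0000 8.0000 14.0000

Derivation:
Step 0: x=[5.0000 7.0000 10.0000 10.0000] v=[0.0000 0.0000 0.0000 0.0000]
Step 1: x=[2.0000 8.0000 7.0000 13.0000] v=[-6.0000 2.0000 -6.0000 6.0000]
Step 2: x=[3.0000 2.0000 11.0000 13.0000] v=[2.0000 -12.0000 8.0000 0.0000]
Step 3: x=[0.0000 6.0000 8.0000 14.0000] v=[-6.0000 8.0000 -6.0000 2.0000]
Step 4: x=[3.0000 6.0000 9.0000 12.0000] v=[6.0000 0.0000 2.0000 -4.0000]
Step 5: x=[6.0000 6.0000 10.0000 10.0000] v=[6.0000 0.0000 2.0000 -4.0000]
Step 6: x=[3.0000 10.0000 7.0000 11.0000] v=[-6.0000 8.0000 -6.0000 2.0000]
Step 7: x=[4.0000 4.0000 11.0000 11.0000] v=[2.0000 -12.0000 8.0000 0.0000]
Step 8: x=[1.0000 5.0000 8.0000 14.0000] v=[-6.0000 2.0000 -6.0000 6.0000]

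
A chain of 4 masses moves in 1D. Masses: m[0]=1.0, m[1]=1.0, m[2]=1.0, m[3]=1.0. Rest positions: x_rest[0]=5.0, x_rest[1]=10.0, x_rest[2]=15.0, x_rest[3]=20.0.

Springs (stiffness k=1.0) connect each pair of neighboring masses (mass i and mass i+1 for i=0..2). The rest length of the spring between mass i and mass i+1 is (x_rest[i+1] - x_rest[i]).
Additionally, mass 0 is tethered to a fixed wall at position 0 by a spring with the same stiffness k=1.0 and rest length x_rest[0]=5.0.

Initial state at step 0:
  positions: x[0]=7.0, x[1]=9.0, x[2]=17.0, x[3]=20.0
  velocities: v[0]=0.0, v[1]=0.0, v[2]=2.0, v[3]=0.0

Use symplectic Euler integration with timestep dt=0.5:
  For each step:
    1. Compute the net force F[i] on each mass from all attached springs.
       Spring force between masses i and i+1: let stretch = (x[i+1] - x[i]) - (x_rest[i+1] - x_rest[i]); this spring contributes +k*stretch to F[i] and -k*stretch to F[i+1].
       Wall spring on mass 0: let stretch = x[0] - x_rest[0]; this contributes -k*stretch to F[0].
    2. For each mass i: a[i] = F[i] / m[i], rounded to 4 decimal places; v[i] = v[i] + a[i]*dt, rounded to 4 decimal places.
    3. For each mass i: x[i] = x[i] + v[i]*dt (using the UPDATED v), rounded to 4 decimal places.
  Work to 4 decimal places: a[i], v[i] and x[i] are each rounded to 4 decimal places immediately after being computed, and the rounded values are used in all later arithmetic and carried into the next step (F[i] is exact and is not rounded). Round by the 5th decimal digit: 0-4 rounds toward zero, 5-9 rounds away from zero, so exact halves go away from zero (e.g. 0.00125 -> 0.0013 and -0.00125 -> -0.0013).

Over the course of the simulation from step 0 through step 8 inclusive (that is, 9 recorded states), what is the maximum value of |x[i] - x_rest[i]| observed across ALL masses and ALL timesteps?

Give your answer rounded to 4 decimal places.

Step 0: x=[7.0000 9.0000 17.0000 20.0000] v=[0.0000 0.0000 2.0000 0.0000]
Step 1: x=[5.7500 10.5000 16.7500 20.5000] v=[-2.5000 3.0000 -0.5000 1.0000]
Step 2: x=[4.2500 12.3750 15.8750 21.3125] v=[-3.0000 3.7500 -1.7500 1.6250]
Step 3: x=[3.7188 13.0938 15.4844 22.0157] v=[-1.0625 1.4375 -0.7813 1.4063]
Step 4: x=[4.6016 12.0665 16.1290 22.3361] v=[1.7656 -2.0547 1.2891 0.6407]
Step 5: x=[6.2003 10.1886 17.3097 22.3547] v=[3.1973 -3.7559 2.3614 0.0372]
Step 6: x=[7.2460 9.0939 17.9714 22.3621] v=[2.0913 -2.1895 1.3234 0.0147]
Step 7: x=[6.9421 9.7566 17.5114 22.5218] v=[-0.6078 1.3253 -0.9200 0.3194]
Step 8: x=[5.6063 11.6544 16.3653 22.6789] v=[-2.6716 3.7955 -2.2922 0.3142]
Max displacement = 3.0938

Answer: 3.0938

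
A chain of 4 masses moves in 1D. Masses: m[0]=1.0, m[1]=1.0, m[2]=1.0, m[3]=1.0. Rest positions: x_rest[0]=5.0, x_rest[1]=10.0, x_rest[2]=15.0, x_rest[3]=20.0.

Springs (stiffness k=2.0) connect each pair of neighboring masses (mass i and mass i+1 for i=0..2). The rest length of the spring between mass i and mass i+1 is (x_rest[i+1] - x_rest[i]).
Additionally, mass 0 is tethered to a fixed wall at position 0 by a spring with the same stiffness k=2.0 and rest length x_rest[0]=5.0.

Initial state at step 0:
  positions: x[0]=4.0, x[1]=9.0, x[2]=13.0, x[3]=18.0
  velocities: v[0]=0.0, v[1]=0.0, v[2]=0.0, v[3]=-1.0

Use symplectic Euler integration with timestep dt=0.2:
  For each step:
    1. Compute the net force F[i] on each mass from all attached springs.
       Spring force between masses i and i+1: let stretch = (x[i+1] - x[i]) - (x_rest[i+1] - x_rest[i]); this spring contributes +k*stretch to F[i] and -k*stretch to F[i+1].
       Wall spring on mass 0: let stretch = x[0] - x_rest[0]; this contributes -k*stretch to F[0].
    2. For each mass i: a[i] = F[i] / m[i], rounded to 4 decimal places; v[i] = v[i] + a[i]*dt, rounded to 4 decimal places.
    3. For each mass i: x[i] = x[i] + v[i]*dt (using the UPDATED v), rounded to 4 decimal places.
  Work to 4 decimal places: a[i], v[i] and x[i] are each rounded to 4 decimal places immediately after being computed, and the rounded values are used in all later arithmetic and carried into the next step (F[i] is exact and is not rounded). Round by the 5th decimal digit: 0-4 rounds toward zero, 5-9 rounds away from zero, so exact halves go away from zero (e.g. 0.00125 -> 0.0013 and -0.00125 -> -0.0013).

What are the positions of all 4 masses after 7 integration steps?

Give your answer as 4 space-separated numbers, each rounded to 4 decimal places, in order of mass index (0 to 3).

Answer: 4.6808 8.6681 13.2518 17.6953

Derivation:
Step 0: x=[4.0000 9.0000 13.0000 18.0000] v=[0.0000 0.0000 0.0000 -1.0000]
Step 1: x=[4.0800 8.9200 13.0800 17.8000] v=[0.4000 -0.4000 0.4000 -1.0000]
Step 2: x=[4.2208 8.7856 13.2048 17.6224] v=[0.7040 -0.6720 0.6240 -0.8880]
Step 3: x=[4.3891 8.6396 13.3295 17.4914] v=[0.8416 -0.7302 0.6234 -0.6550]
Step 4: x=[4.5463 8.5287 13.4119 17.4274] v=[0.7862 -0.5544 0.4122 -0.3198]
Step 5: x=[4.6584 8.4899 13.4249 17.4422] v=[0.5606 -0.1941 0.0651 0.0740]
Step 6: x=[4.7044 8.5394 13.3645 17.5356] v=[0.2298 0.2473 -0.3020 0.4671]
Step 7: x=[4.6808 8.6681 13.2518 17.6953] v=[-0.1180 0.6433 -0.5636 0.7987]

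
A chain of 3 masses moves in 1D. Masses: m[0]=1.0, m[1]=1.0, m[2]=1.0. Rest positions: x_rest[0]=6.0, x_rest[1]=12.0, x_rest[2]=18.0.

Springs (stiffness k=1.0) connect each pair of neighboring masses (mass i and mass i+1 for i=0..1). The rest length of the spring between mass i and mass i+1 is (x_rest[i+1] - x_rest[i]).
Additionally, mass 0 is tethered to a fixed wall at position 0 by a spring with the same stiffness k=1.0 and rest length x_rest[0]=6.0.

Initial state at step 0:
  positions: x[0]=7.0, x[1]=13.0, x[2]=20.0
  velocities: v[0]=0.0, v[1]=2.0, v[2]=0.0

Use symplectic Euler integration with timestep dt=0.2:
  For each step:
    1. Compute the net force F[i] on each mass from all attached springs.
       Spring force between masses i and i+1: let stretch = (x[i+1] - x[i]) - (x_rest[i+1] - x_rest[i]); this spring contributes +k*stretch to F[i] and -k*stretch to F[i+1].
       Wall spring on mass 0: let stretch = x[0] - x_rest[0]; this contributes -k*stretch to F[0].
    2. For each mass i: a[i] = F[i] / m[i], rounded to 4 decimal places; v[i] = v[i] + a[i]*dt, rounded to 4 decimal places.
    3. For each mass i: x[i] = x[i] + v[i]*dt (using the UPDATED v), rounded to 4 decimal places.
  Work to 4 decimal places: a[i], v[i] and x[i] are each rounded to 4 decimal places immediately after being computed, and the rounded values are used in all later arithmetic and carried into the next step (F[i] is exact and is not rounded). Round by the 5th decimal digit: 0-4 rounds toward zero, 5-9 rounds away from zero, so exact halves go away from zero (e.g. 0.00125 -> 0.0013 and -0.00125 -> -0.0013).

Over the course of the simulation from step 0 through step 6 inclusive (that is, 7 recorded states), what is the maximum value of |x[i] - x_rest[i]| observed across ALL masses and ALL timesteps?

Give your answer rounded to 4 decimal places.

Step 0: x=[7.0000 13.0000 20.0000] v=[0.0000 2.0000 0.0000]
Step 1: x=[6.9600 13.4400 19.9600] v=[-0.2000 2.2000 -0.2000]
Step 2: x=[6.9008 13.8816 19.8992] v=[-0.2960 2.2080 -0.3040]
Step 3: x=[6.8448 14.2847 19.8377] v=[-0.2800 2.0154 -0.3075]
Step 4: x=[6.8126 14.6123 19.7941] v=[-0.1610 1.6380 -0.2181]
Step 5: x=[6.8199 14.8352 19.7832] v=[0.0364 1.1144 -0.0545]
Step 6: x=[6.8750 14.9354 19.8144] v=[0.2755 0.5009 0.1559]
Max displacement = 2.9354

Answer: 2.9354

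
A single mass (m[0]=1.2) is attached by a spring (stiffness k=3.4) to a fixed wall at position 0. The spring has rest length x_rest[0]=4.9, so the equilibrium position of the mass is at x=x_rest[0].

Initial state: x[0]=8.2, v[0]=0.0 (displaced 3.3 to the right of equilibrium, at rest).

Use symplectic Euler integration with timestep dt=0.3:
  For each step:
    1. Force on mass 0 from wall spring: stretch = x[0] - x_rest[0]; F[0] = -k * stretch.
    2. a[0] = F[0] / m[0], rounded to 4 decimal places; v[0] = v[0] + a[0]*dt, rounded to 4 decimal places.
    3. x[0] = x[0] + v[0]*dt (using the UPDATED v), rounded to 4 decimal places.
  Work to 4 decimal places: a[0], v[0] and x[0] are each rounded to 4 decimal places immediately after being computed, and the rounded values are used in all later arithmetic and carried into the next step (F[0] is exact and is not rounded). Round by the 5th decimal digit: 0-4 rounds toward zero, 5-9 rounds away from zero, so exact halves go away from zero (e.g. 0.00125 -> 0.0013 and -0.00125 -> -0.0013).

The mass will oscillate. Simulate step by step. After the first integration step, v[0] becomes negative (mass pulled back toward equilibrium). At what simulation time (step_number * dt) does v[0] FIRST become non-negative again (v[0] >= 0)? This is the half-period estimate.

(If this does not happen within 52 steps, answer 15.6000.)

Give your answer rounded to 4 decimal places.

Answer: 2.1000

Derivation:
Step 0: x=[8.2000] v=[0.0000]
Step 1: x=[7.3585] v=[-2.8050]
Step 2: x=[5.8901] v=[-4.8947]
Step 3: x=[4.1692] v=[-5.7363]
Step 4: x=[2.6347] v=[-5.1151]
Step 5: x=[1.6778] v=[-3.1896]
Step 6: x=[1.5426] v=[-0.4507]
Step 7: x=[2.2635] v=[2.4031]
First v>=0 after going negative at step 7, time=2.1000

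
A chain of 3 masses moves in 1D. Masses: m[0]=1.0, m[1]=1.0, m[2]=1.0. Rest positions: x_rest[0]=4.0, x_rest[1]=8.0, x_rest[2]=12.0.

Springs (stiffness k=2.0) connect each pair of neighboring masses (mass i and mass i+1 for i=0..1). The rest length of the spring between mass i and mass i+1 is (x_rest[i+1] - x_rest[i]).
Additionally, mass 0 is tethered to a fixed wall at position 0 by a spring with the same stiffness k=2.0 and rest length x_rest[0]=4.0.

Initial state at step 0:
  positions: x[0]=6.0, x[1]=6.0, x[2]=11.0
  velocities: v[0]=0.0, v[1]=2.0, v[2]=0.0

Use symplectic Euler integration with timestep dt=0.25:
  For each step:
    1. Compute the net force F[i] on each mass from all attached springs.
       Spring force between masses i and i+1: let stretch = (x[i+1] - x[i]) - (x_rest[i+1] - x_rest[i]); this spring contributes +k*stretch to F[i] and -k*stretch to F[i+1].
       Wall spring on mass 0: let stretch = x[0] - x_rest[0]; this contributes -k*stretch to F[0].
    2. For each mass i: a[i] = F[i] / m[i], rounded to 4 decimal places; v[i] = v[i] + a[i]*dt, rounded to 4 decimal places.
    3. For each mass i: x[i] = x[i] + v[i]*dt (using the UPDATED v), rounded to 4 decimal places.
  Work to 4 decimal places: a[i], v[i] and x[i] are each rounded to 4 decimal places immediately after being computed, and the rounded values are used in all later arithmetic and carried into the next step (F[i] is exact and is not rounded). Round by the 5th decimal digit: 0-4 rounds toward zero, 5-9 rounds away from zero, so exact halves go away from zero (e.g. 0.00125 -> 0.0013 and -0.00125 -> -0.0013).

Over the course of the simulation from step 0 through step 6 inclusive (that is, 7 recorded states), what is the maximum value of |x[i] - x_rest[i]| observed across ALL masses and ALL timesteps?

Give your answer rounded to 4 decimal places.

Step 0: x=[6.0000 6.0000 11.0000] v=[0.0000 2.0000 0.0000]
Step 1: x=[5.2500 7.1250 10.8750] v=[-3.0000 4.5000 -0.5000]
Step 2: x=[4.0781 8.4844 10.7813] v=[-4.6875 5.4375 -0.3750]
Step 3: x=[2.9473 9.5801 10.9005] v=[-4.5234 4.3828 0.4766]
Step 4: x=[2.2771 10.0118 11.3546] v=[-2.6807 1.7266 1.8164]
Step 5: x=[2.2891 9.6445 12.1409] v=[0.0481 -1.4694 3.1450]
Step 6: x=[2.9344 8.6698 13.1151] v=[2.5813 -3.8989 3.8968]
Max displacement = 2.0118

Answer: 2.0118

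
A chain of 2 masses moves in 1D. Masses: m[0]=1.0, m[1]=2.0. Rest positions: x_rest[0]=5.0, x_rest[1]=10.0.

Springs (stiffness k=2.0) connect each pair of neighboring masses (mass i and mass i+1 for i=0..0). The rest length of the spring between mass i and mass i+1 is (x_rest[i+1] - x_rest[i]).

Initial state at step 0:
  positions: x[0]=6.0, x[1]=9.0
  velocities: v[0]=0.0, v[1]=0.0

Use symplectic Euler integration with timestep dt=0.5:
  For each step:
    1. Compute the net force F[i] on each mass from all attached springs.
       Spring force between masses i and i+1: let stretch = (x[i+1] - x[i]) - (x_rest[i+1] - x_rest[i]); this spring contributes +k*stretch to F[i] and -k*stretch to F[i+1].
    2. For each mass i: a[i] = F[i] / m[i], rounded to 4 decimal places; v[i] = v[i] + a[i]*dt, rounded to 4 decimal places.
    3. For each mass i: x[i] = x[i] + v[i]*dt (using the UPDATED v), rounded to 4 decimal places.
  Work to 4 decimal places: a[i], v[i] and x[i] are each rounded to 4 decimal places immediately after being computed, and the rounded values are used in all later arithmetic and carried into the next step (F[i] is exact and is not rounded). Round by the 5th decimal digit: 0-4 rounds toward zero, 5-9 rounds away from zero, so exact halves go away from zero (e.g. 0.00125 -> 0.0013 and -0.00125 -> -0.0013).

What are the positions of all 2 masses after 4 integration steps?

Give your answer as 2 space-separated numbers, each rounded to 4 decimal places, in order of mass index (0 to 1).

Answer: 3.7344 10.1329

Derivation:
Step 0: x=[6.0000 9.0000] v=[0.0000 0.0000]
Step 1: x=[5.0000 9.5000] v=[-2.0000 1.0000]
Step 2: x=[3.7500 10.1250] v=[-2.5000 1.2500]
Step 3: x=[3.1875 10.4063] v=[-1.1250 0.5625]
Step 4: x=[3.7344 10.1329] v=[1.0938 -0.5469]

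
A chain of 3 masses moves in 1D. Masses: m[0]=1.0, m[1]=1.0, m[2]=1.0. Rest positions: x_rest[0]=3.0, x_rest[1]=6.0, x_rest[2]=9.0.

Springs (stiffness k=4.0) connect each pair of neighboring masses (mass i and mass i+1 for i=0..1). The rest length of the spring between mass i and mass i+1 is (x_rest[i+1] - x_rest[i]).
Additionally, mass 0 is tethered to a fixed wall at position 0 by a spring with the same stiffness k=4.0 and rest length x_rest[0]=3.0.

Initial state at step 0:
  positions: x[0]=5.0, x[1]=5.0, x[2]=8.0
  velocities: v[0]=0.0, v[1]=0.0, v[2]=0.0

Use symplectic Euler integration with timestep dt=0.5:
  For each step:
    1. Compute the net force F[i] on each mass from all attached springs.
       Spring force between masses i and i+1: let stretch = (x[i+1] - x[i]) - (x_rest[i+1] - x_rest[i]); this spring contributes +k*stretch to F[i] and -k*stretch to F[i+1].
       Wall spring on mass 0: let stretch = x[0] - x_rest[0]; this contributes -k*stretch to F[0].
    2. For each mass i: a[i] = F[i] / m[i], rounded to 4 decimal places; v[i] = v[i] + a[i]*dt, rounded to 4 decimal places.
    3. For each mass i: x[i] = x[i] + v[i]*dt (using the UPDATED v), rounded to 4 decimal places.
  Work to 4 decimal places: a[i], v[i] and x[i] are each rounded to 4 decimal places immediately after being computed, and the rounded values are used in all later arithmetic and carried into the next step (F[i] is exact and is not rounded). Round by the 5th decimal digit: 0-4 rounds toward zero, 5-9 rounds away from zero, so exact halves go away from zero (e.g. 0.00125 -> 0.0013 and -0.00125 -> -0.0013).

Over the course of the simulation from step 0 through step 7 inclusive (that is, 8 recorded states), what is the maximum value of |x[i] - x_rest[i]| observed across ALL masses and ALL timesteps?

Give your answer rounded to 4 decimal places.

Answer: 3.0000

Derivation:
Step 0: x=[5.0000 5.0000 8.0000] v=[0.0000 0.0000 0.0000]
Step 1: x=[0.0000 8.0000 8.0000] v=[-10.0000 6.0000 0.0000]
Step 2: x=[3.0000 3.0000 11.0000] v=[6.0000 -10.0000 6.0000]
Step 3: x=[3.0000 6.0000 9.0000] v=[0.0000 6.0000 -4.0000]
Step 4: x=[3.0000 9.0000 7.0000] v=[0.0000 6.0000 -4.0000]
Step 5: x=[6.0000 4.0000 10.0000] v=[6.0000 -10.0000 6.0000]
Step 6: x=[1.0000 7.0000 10.0000] v=[-10.0000 6.0000 0.0000]
Step 7: x=[1.0000 7.0000 10.0000] v=[0.0000 0.0000 0.0000]
Max displacement = 3.0000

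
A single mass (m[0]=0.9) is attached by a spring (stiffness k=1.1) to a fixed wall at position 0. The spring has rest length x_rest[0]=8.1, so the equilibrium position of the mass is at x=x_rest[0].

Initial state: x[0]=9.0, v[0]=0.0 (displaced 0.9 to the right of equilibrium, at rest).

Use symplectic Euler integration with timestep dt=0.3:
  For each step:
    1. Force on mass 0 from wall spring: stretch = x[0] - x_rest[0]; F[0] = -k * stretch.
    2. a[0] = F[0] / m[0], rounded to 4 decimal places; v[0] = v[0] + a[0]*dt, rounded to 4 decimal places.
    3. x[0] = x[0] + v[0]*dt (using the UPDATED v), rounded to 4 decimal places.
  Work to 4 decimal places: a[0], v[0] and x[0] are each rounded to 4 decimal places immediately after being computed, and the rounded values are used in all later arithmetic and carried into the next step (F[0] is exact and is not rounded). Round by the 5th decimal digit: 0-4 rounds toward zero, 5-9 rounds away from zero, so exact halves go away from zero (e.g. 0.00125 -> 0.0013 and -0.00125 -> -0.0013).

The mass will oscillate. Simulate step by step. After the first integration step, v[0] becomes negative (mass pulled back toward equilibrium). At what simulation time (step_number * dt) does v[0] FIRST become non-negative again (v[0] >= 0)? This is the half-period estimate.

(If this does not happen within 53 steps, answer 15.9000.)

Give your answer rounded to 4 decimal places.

Step 0: x=[9.0000] v=[0.0000]
Step 1: x=[8.9010] v=[-0.3300]
Step 2: x=[8.7139] v=[-0.6237]
Step 3: x=[8.4593] v=[-0.8488]
Step 4: x=[8.1652] v=[-0.9805]
Step 5: x=[7.8639] v=[-1.0044]
Step 6: x=[7.5886] v=[-0.9178]
Step 7: x=[7.3695] v=[-0.7303]
Step 8: x=[7.2308] v=[-0.4625]
Step 9: x=[7.1877] v=[-0.1438]
Step 10: x=[7.2449] v=[0.1907]
First v>=0 after going negative at step 10, time=3.0000

Answer: 3.0000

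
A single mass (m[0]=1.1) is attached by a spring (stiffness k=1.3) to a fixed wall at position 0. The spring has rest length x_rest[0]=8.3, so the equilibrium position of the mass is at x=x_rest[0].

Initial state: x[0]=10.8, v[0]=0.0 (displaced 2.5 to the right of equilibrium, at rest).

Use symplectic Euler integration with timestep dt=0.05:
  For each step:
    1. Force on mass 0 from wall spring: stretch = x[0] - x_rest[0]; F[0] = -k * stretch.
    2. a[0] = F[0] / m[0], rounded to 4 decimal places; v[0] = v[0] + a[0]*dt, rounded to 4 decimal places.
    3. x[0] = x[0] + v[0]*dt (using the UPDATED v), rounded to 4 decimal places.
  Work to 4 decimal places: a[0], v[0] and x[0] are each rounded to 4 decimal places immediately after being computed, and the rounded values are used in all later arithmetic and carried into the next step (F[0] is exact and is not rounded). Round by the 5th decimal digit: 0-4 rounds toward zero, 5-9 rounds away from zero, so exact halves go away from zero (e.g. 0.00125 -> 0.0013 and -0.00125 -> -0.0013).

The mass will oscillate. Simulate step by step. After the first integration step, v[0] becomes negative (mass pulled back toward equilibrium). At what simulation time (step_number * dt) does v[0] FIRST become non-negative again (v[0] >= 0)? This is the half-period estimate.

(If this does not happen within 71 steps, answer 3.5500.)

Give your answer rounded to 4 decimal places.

Answer: 2.9000

Derivation:
Step 0: x=[10.8000] v=[0.0000]
Step 1: x=[10.7926] v=[-0.1477]
Step 2: x=[10.7779] v=[-0.2950]
Step 3: x=[10.7558] v=[-0.4414]
Step 4: x=[10.7265] v=[-0.5865]
Step 5: x=[10.6900] v=[-0.7299]
Step 6: x=[10.6464] v=[-0.8711]
Step 7: x=[10.5959] v=[-1.0098]
Step 8: x=[10.5386] v=[-1.1455]
Step 9: x=[10.4747] v=[-1.2778]
Step 10: x=[10.4044] v=[-1.4063]
Step 11: x=[10.3279] v=[-1.5307]
Step 12: x=[10.2454] v=[-1.6505]
Step 13: x=[10.1571] v=[-1.7655]
Step 14: x=[10.0633] v=[-1.8752]
Step 15: x=[9.9643] v=[-1.9794]
Step 16: x=[9.8604] v=[-2.0777]
Step 17: x=[9.7519] v=[-2.1699]
Step 18: x=[9.6391] v=[-2.2557]
Step 19: x=[9.5224] v=[-2.3348]
Step 20: x=[9.4021] v=[-2.4070]
Step 21: x=[9.2785] v=[-2.4721]
Step 22: x=[9.1520] v=[-2.5299]
Step 23: x=[9.0230] v=[-2.5802]
Step 24: x=[8.8919] v=[-2.6229]
Step 25: x=[8.7590] v=[-2.6579]
Step 26: x=[8.6248] v=[-2.6850]
Step 27: x=[8.4896] v=[-2.7042]
Step 28: x=[8.3538] v=[-2.7154]
Step 29: x=[8.2179] v=[-2.7186]
Step 30: x=[8.0822] v=[-2.7138]
Step 31: x=[7.9472] v=[-2.7009]
Step 32: x=[7.8132] v=[-2.6801]
Step 33: x=[7.6806] v=[-2.6513]
Step 34: x=[7.5499] v=[-2.6147]
Step 35: x=[7.4214] v=[-2.5704]
Step 36: x=[7.2955] v=[-2.5185]
Step 37: x=[7.1725] v=[-2.4591]
Step 38: x=[7.0529] v=[-2.3925]
Step 39: x=[6.9370] v=[-2.3188]
Step 40: x=[6.8251] v=[-2.2383]
Step 41: x=[6.7175] v=[-2.1511]
Step 42: x=[6.6146] v=[-2.0576]
Step 43: x=[6.5167] v=[-1.9580]
Step 44: x=[6.4241] v=[-1.8526]
Step 45: x=[6.3370] v=[-1.7418]
Step 46: x=[6.2557] v=[-1.6258]
Step 47: x=[6.1805] v=[-1.5050]
Step 48: x=[6.1115] v=[-1.3798]
Step 49: x=[6.0490] v=[-1.2505]
Step 50: x=[5.9931] v=[-1.1175]
Step 51: x=[5.9440] v=[-0.9812]
Step 52: x=[5.9019] v=[-0.8420]
Step 53: x=[5.8669] v=[-0.7003]
Step 54: x=[5.8391] v=[-0.5565]
Step 55: x=[5.8185] v=[-0.4111]
Step 56: x=[5.8053] v=[-0.2645]
Step 57: x=[5.7994] v=[-0.1171]
Step 58: x=[5.8009] v=[0.0307]
First v>=0 after going negative at step 58, time=2.9000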